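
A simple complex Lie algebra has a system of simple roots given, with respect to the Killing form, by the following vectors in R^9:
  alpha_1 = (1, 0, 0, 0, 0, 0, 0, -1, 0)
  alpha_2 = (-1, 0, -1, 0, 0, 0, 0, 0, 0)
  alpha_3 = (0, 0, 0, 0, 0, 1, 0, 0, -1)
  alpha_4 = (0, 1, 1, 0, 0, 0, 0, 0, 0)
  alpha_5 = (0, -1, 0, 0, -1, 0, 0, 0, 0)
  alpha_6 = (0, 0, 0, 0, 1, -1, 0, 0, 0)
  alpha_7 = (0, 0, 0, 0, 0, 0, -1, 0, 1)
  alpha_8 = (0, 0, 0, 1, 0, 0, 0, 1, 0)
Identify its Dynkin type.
A_8

Compute the Cartan integers a_ij = 2(alpha_i, alpha_j)/(alpha_j, alpha_j); the resulting 8x8 Cartan matrix is
[[2, -1, 0, 0, 0, 0, 0, -1], [-1, 2, 0, -1, 0, 0, 0, 0], [0, 0, 2, 0, 0, -1, -1, 0], [0, -1, 0, 2, -1, 0, 0, 0], [0, 0, 0, -1, 2, -1, 0, 0], [0, 0, -1, 0, -1, 2, 0, 0], [0, 0, -1, 0, 0, 0, 2, 0], [-1, 0, 0, 0, 0, 0, 0, 2]].
All simple roots have the same length, so the diagram is simply laced. The associated Dynkin diagram is a chain of 8 nodes with single edges (A_8), so the type is A_8 (the algebra sl(9)).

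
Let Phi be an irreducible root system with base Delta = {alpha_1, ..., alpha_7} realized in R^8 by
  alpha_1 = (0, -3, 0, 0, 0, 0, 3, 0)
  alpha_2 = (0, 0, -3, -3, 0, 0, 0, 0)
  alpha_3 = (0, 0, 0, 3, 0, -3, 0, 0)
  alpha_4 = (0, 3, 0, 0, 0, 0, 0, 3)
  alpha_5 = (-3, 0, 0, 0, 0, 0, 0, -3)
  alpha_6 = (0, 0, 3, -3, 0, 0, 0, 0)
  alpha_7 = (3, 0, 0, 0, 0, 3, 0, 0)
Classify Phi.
D7

Compute the Cartan integers a_ij = 2(alpha_i, alpha_j)/(alpha_j, alpha_j); the resulting 7x7 Cartan matrix is
[[2, 0, 0, -1, 0, 0, 0], [0, 2, -1, 0, 0, 0, 0], [0, -1, 2, 0, 0, -1, -1], [-1, 0, 0, 2, -1, 0, 0], [0, 0, 0, -1, 2, 0, -1], [0, 0, -1, 0, 0, 2, 0], [0, 0, -1, 0, -1, 0, 2]].
All simple roots have the same length, so the diagram is simply laced. The associated Dynkin diagram is a chain of 5 nodes with a fork of two nodes at one end (D_7), so the type is D_7 (the algebra so(14)).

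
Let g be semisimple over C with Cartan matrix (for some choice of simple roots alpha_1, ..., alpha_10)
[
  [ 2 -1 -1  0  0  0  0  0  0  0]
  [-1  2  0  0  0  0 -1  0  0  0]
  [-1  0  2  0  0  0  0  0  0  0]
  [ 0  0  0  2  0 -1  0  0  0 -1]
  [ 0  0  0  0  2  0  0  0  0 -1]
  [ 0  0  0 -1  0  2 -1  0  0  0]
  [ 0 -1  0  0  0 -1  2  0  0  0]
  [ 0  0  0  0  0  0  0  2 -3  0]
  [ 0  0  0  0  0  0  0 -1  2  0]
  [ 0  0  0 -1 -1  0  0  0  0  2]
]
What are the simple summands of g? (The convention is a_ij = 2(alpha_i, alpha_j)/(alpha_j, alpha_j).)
type A_8 + type G_2

The diagram associated to this matrix has two connected components: the simple roots {alpha_1, alpha_2, alpha_3, alpha_4, alpha_5, alpha_6, alpha_7, alpha_10} form a chain of 8 nodes with single edges (A_8), and {alpha_8, alpha_9} form two nodes joined by a triple edge (G_2). A semisimple Lie algebra decomposes uniquely as the direct sum of simple ideals, one per connected component of its Dynkin diagram, so g ≅ A_8 ⊕ G_2 (dimension 80 + 14 = 94).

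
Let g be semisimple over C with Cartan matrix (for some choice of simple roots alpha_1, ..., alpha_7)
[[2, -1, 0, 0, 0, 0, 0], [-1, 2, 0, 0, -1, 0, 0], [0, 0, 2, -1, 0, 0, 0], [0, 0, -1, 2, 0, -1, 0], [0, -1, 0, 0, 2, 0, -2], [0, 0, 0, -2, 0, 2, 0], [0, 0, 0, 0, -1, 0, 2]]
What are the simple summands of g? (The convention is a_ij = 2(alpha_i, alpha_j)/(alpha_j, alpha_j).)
The diagram associated to this matrix has two connected components: the simple roots {alpha_1, alpha_2, alpha_5, alpha_7} form a chain of 4 nodes with a double edge at one end; the terminal node there is the unique short simple root (B_4), and {alpha_3, alpha_4, alpha_6} form a chain of 3 nodes with a double edge at one end; the terminal node there is the unique long simple root (C_3). A semisimple Lie algebra decomposes uniquely as the direct sum of simple ideals, one per connected component of its Dynkin diagram, so g ≅ B_4 ⊕ C_3 (dimension 36 + 21 = 57).

B_4 + C_3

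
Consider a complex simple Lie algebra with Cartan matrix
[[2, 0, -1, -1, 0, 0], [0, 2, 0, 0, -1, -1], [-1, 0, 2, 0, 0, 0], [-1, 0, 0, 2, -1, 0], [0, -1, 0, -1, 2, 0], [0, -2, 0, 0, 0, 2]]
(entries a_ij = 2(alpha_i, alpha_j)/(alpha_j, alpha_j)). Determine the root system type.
C_6 (sp(12))

The matrix has rank 6 with 2's on the diagonal. Reading the off-diagonal entries as Dynkin edges (a single edge where a_ij = a_ji = -1; a double or triple edge where a_ij * a_ji = 2 or 3), the diagram is a chain of 6 nodes with a double edge at one end; the terminal node there is the unique long simple root (C_6). One simple-root ordering that puts it in standard form is (alpha_3, alpha_1, alpha_4, alpha_5, alpha_2, alpha_6). So the algebra is type C_6, i.e. sp(12).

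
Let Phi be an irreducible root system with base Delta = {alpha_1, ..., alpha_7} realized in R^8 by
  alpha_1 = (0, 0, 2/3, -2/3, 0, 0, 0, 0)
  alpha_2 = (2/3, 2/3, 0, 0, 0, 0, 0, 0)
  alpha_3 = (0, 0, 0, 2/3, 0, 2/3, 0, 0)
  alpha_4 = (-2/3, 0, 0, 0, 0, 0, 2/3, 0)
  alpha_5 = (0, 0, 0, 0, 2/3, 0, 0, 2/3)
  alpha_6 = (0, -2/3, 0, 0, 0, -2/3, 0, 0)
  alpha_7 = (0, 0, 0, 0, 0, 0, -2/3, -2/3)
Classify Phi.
Compute the Cartan integers a_ij = 2(alpha_i, alpha_j)/(alpha_j, alpha_j); the resulting 7x7 Cartan matrix is
[[2, 0, -1, 0, 0, 0, 0], [0, 2, 0, -1, 0, -1, 0], [-1, 0, 2, 0, 0, -1, 0], [0, -1, 0, 2, 0, 0, -1], [0, 0, 0, 0, 2, 0, -1], [0, -1, -1, 0, 0, 2, 0], [0, 0, 0, -1, -1, 0, 2]].
All simple roots have the same length, so the diagram is simply laced. The associated Dynkin diagram is a chain of 7 nodes with single edges (A_7), so the type is A_7 (the algebra sl(8)).

A_7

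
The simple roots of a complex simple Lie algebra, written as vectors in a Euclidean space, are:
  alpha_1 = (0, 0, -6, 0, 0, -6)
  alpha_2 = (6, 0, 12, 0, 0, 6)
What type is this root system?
Compute the Cartan integers a_ij = 2(alpha_i, alpha_j)/(alpha_j, alpha_j); the resulting 2x2 Cartan matrix is
[[2, -1], [-3, 2]].
The roots have two lengths (squared-length ratio 3:1); the short ones are alpha_{1}. The associated Dynkin diagram is two nodes joined by a triple edge (G_2), so the type is G_2.

G2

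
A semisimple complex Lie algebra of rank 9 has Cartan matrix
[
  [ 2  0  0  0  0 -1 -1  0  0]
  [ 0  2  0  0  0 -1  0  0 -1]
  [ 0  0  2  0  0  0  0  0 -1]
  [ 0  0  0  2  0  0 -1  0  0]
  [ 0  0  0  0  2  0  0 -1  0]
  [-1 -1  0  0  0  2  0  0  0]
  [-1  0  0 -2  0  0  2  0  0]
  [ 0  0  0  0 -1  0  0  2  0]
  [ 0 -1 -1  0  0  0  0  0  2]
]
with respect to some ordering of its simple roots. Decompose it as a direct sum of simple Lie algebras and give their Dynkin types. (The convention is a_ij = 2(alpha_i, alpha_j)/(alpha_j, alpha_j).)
A_2 + B_7

The diagram associated to this matrix has two connected components: the simple roots {alpha_5, alpha_8} form a chain of 2 nodes with single edges (A_2), and {alpha_1, alpha_2, alpha_3, alpha_4, alpha_6, alpha_7, alpha_9} form a chain of 7 nodes with a double edge at one end; the terminal node there is the unique short simple root (B_7). A semisimple Lie algebra decomposes uniquely as the direct sum of simple ideals, one per connected component of its Dynkin diagram, so g ≅ A_2 ⊕ B_7 (dimension 8 + 105 = 113).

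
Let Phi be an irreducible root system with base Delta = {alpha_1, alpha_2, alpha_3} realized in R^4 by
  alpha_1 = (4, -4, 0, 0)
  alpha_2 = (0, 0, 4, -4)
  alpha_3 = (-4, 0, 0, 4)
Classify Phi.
A_3

Compute the Cartan integers a_ij = 2(alpha_i, alpha_j)/(alpha_j, alpha_j); the resulting 3x3 Cartan matrix is
[[2, 0, -1], [0, 2, -1], [-1, -1, 2]].
All simple roots have the same length, so the diagram is simply laced. The associated Dynkin diagram is a chain of 3 nodes with single edges (A_3), so the type is A_3 (the algebra sl(4)).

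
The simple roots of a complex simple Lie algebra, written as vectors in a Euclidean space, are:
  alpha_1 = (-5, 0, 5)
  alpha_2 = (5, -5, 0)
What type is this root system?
Compute the Cartan integers a_ij = 2(alpha_i, alpha_j)/(alpha_j, alpha_j); the resulting 2x2 Cartan matrix is
[[2, -1], [-1, 2]].
All simple roots have the same length, so the diagram is simply laced. The associated Dynkin diagram is a chain of 2 nodes with single edges (A_2), so the type is A_2 (the algebra sl(3)).

A2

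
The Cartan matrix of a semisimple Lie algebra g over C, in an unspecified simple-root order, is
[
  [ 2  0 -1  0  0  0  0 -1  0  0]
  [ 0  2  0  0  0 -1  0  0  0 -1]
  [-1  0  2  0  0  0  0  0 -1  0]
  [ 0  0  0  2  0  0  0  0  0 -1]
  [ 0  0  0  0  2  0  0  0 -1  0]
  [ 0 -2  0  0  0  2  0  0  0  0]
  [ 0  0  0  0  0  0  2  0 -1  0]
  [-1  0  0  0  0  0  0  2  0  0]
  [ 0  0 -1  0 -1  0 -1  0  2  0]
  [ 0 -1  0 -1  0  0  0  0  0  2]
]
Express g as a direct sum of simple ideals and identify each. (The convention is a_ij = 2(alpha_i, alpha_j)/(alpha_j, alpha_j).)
The diagram associated to this matrix has two connected components: the simple roots {alpha_2, alpha_4, alpha_6, alpha_10} form a chain of 4 nodes with a double edge at one end; the terminal node there is the unique long simple root (C_4), and {alpha_1, alpha_3, alpha_5, alpha_7, alpha_8, alpha_9} form a chain of 4 nodes with a fork of two nodes at one end (D_6). A semisimple Lie algebra decomposes uniquely as the direct sum of simple ideals, one per connected component of its Dynkin diagram, so g ≅ C_4 ⊕ D_6 (dimension 36 + 66 = 102).

C_4 ⊕ D_6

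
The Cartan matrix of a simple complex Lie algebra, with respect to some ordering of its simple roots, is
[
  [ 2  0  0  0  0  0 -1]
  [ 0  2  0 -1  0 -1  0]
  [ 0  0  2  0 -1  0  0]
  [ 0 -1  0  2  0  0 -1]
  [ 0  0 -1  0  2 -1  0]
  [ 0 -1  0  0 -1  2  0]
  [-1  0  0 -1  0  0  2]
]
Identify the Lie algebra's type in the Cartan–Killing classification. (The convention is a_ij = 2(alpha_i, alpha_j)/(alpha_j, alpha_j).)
The matrix has rank 7 with 2's on the diagonal. Reading the off-diagonal entries as Dynkin edges (a single edge where a_ij = a_ji = -1; a double or triple edge where a_ij * a_ji = 2 or 3), the diagram is a chain of 7 nodes with single edges (A_7). One simple-root ordering that puts it in standard form is (alpha_1, alpha_7, alpha_4, alpha_2, alpha_6, alpha_5, alpha_3). So the algebra is type A_7, i.e. sl(8).

type A_7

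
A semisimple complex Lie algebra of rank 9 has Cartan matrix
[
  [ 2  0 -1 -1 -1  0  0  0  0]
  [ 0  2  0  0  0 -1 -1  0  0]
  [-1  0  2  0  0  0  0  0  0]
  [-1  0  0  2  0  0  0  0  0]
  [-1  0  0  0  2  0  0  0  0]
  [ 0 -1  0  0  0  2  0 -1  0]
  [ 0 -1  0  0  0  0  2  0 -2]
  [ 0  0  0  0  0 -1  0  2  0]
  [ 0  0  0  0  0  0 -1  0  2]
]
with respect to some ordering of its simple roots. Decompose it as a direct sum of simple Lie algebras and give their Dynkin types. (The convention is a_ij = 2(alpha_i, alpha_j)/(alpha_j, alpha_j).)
The diagram associated to this matrix has two connected components: the simple roots {alpha_2, alpha_6, alpha_7, alpha_8, alpha_9} form a chain of 5 nodes with a double edge at one end; the terminal node there is the unique short simple root (B_5), and {alpha_1, alpha_3, alpha_4, alpha_5} form a chain of 2 nodes with a fork of two nodes at one end (D_4). A semisimple Lie algebra decomposes uniquely as the direct sum of simple ideals, one per connected component of its Dynkin diagram, so g ≅ B_5 ⊕ D_4 (dimension 55 + 28 = 83).

B_5 + D_4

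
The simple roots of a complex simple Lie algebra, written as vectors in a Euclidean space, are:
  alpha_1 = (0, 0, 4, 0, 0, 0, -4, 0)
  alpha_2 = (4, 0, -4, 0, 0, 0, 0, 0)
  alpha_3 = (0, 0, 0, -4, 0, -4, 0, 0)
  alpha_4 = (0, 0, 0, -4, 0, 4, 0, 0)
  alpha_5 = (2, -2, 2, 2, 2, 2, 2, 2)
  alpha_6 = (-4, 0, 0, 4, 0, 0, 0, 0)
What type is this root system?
Compute the Cartan integers a_ij = 2(alpha_i, alpha_j)/(alpha_j, alpha_j); the resulting 6x6 Cartan matrix is
[[2, -1, 0, 0, 0, 0], [-1, 2, 0, 0, 0, -1], [0, 0, 2, 0, -1, -1], [0, 0, 0, 2, 0, -1], [0, 0, -1, 0, 2, 0], [0, -1, -1, -1, 0, 2]].
All simple roots have the same length, so the diagram is simply laced. The associated Dynkin diagram is a chain of 5 nodes with one extra node attached to the third node from one end (E_6), so the type is E_6.

E_6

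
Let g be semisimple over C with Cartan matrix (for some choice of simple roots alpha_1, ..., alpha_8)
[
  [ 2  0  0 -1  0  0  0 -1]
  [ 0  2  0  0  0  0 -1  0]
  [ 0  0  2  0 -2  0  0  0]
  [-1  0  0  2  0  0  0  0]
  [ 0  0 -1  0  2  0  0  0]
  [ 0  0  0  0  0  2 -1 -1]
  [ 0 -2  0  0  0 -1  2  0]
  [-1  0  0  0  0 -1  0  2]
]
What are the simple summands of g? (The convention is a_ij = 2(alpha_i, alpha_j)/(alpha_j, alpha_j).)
type B_2 + type B_6

The diagram associated to this matrix has two connected components: the simple roots {alpha_3, alpha_5} form a chain of 2 nodes with a double edge at one end; the terminal node there is the unique short simple root (B_2), and {alpha_1, alpha_2, alpha_4, alpha_6, alpha_7, alpha_8} form a chain of 6 nodes with a double edge at one end; the terminal node there is the unique short simple root (B_6). A semisimple Lie algebra decomposes uniquely as the direct sum of simple ideals, one per connected component of its Dynkin diagram, so g ≅ B_2 ⊕ B_6 (dimension 10 + 78 = 88).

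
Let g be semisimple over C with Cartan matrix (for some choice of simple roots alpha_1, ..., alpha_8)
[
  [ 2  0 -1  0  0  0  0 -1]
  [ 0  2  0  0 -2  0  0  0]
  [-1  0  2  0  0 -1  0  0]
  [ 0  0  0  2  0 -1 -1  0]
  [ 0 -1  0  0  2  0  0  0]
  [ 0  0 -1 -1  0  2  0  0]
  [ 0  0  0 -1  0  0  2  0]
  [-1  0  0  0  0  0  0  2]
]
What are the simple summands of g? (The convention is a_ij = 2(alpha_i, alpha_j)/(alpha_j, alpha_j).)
The diagram associated to this matrix has two connected components: the simple roots {alpha_1, alpha_3, alpha_4, alpha_6, alpha_7, alpha_8} form a chain of 6 nodes with single edges (A_6), and {alpha_2, alpha_5} form a chain of 2 nodes with a double edge at one end; the terminal node there is the unique short simple root (B_2). A semisimple Lie algebra decomposes uniquely as the direct sum of simple ideals, one per connected component of its Dynkin diagram, so g ≅ A_6 ⊕ B_2 (dimension 48 + 10 = 58).

A_6 ⊕ B_2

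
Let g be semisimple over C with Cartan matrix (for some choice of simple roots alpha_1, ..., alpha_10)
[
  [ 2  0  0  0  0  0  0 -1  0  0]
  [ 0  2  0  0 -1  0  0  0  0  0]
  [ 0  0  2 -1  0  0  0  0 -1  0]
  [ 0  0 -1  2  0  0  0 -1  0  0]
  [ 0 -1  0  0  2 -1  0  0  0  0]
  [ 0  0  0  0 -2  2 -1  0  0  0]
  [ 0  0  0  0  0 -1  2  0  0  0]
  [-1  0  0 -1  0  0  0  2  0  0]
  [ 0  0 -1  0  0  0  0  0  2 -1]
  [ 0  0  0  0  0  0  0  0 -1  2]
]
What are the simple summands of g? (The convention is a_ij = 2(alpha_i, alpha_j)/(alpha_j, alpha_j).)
The diagram associated to this matrix has two connected components: the simple roots {alpha_1, alpha_3, alpha_4, alpha_8, alpha_9, alpha_10} form a chain of 6 nodes with single edges (A_6), and {alpha_2, alpha_5, alpha_6, alpha_7} form a chain of 4 nodes with a double edge between the middle two (F_4). A semisimple Lie algebra decomposes uniquely as the direct sum of simple ideals, one per connected component of its Dynkin diagram, so g ≅ A_6 ⊕ F_4 (dimension 48 + 52 = 100).

A_6 (sl(7)) + F_4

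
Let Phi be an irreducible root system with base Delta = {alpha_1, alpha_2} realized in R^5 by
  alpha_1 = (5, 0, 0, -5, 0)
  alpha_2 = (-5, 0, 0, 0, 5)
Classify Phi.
Compute the Cartan integers a_ij = 2(alpha_i, alpha_j)/(alpha_j, alpha_j); the resulting 2x2 Cartan matrix is
[[2, -1], [-1, 2]].
All simple roots have the same length, so the diagram is simply laced. The associated Dynkin diagram is a chain of 2 nodes with single edges (A_2), so the type is A_2 (the algebra sl(3)).

type A_2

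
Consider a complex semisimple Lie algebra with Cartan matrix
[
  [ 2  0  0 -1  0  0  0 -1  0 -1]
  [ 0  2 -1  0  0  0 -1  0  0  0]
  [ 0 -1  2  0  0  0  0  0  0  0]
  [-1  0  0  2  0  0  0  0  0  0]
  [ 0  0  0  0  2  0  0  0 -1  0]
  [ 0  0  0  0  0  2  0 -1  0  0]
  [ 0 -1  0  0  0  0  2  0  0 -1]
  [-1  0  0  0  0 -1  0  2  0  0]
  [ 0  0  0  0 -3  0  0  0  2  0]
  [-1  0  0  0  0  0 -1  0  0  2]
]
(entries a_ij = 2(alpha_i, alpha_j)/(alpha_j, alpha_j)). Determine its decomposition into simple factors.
type E_8 + type G_2

The diagram associated to this matrix has two connected components: the simple roots {alpha_1, alpha_2, alpha_3, alpha_4, alpha_6, alpha_7, alpha_8, alpha_10} form a chain of 7 nodes with one extra node attached to the third node from one end (E_8), and {alpha_5, alpha_9} form two nodes joined by a triple edge (G_2). A semisimple Lie algebra decomposes uniquely as the direct sum of simple ideals, one per connected component of its Dynkin diagram, so g ≅ E_8 ⊕ G_2 (dimension 248 + 14 = 262).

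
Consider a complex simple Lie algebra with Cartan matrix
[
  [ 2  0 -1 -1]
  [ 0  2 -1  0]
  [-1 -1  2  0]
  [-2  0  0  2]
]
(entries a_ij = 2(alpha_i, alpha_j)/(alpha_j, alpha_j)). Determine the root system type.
C4

The matrix has rank 4 with 2's on the diagonal. Reading the off-diagonal entries as Dynkin edges (a single edge where a_ij = a_ji = -1; a double or triple edge where a_ij * a_ji = 2 or 3), the diagram is a chain of 4 nodes with a double edge at one end; the terminal node there is the unique long simple root (C_4). One simple-root ordering that puts it in standard form is (alpha_2, alpha_3, alpha_1, alpha_4). So the algebra is type C_4, i.e. sp(8).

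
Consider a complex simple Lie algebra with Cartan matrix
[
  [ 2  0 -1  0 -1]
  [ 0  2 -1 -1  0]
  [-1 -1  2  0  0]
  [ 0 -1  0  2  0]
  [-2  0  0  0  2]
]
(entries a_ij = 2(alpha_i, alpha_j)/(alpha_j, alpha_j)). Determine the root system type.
The matrix has rank 5 with 2's on the diagonal. Reading the off-diagonal entries as Dynkin edges (a single edge where a_ij = a_ji = -1; a double or triple edge where a_ij * a_ji = 2 or 3), the diagram is a chain of 5 nodes with a double edge at one end; the terminal node there is the unique long simple root (C_5). One simple-root ordering that puts it in standard form is (alpha_4, alpha_2, alpha_3, alpha_1, alpha_5). So the algebra is type C_5, i.e. sp(10).

C_5 (sp(10))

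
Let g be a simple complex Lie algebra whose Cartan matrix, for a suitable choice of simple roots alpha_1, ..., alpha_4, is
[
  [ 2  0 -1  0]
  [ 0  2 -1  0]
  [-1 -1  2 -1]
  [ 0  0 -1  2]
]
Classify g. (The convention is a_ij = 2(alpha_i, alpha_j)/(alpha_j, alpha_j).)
The matrix has rank 4 with 2's on the diagonal. Reading the off-diagonal entries as Dynkin edges (a single edge where a_ij = a_ji = -1; a double or triple edge where a_ij * a_ji = 2 or 3), the diagram is a chain of 2 nodes with a fork of two nodes at one end (D_4). One simple-root ordering that puts it in standard form is (alpha_2, alpha_3, alpha_1, alpha_4). So the algebra is type D_4, i.e. so(8).

D4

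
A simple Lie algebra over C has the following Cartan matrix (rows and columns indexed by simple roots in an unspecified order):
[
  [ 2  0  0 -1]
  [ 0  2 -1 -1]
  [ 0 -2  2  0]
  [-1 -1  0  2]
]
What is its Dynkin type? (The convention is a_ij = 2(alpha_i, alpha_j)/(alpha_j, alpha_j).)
The matrix has rank 4 with 2's on the diagonal. Reading the off-diagonal entries as Dynkin edges (a single edge where a_ij = a_ji = -1; a double or triple edge where a_ij * a_ji = 2 or 3), the diagram is a chain of 4 nodes with a double edge at one end; the terminal node there is the unique long simple root (C_4). One simple-root ordering that puts it in standard form is (alpha_1, alpha_4, alpha_2, alpha_3). So the algebra is type C_4, i.e. sp(8).

C4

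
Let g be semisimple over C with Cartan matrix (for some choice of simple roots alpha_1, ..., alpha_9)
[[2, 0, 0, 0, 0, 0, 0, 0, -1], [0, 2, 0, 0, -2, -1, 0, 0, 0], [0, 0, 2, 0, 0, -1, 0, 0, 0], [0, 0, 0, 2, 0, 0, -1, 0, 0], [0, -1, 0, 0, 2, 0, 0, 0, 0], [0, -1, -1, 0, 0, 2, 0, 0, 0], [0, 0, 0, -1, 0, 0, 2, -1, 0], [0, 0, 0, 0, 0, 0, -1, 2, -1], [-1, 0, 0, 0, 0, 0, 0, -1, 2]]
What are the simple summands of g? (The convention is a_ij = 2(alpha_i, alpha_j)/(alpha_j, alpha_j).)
The diagram associated to this matrix has two connected components: the simple roots {alpha_1, alpha_4, alpha_7, alpha_8, alpha_9} form a chain of 5 nodes with single edges (A_5), and {alpha_2, alpha_3, alpha_5, alpha_6} form a chain of 4 nodes with a double edge at one end; the terminal node there is the unique short simple root (B_4). A semisimple Lie algebra decomposes uniquely as the direct sum of simple ideals, one per connected component of its Dynkin diagram, so g ≅ A_5 ⊕ B_4 (dimension 35 + 36 = 71).

A5 ⊕ B4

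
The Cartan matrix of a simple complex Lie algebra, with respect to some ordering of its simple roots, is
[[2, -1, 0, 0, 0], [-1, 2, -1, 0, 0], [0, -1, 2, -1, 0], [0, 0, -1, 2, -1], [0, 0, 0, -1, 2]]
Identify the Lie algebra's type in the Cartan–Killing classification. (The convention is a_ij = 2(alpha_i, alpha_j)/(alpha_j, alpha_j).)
A5

The matrix has rank 5 with 2's on the diagonal. Reading the off-diagonal entries as Dynkin edges (a single edge where a_ij = a_ji = -1; a double or triple edge where a_ij * a_ji = 2 or 3), the diagram is a chain of 5 nodes with single edges (A_5). One simple-root ordering that puts it in standard form is (alpha_1, alpha_2, alpha_3, alpha_4, alpha_5). So the algebra is type A_5, i.e. sl(6).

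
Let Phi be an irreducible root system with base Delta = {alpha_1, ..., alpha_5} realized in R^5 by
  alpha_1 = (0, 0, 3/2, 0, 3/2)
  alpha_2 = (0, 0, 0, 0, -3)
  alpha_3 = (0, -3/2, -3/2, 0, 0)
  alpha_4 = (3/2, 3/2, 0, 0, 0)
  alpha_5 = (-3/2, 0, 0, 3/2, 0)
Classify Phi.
type C_5

Compute the Cartan integers a_ij = 2(alpha_i, alpha_j)/(alpha_j, alpha_j); the resulting 5x5 Cartan matrix is
[[2, -1, -1, 0, 0], [-2, 2, 0, 0, 0], [-1, 0, 2, -1, 0], [0, 0, -1, 2, -1], [0, 0, 0, -1, 2]].
The roots have two lengths (squared-length ratio 2:1); the short ones are alpha_{1,3,4,5}. The associated Dynkin diagram is a chain of 5 nodes with a double edge at one end; the terminal node there is the unique long simple root (C_5), so the type is C_5 (the algebra sp(10)).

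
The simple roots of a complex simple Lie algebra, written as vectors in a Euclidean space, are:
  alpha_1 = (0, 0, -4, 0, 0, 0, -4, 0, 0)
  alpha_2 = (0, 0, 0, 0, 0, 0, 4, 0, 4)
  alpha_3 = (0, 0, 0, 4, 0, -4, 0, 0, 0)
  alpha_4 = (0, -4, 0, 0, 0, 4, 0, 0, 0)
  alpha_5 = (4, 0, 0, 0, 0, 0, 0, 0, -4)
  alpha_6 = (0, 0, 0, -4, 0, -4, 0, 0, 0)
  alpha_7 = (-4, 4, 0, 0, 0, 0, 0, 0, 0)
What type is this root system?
Compute the Cartan integers a_ij = 2(alpha_i, alpha_j)/(alpha_j, alpha_j); the resulting 7x7 Cartan matrix is
[[2, -1, 0, 0, 0, 0, 0], [-1, 2, 0, 0, -1, 0, 0], [0, 0, 2, -1, 0, 0, 0], [0, 0, -1, 2, 0, -1, -1], [0, -1, 0, 0, 2, 0, -1], [0, 0, 0, -1, 0, 2, 0], [0, 0, 0, -1, -1, 0, 2]].
All simple roots have the same length, so the diagram is simply laced. The associated Dynkin diagram is a chain of 5 nodes with a fork of two nodes at one end (D_7), so the type is D_7 (the algebra so(14)).

D7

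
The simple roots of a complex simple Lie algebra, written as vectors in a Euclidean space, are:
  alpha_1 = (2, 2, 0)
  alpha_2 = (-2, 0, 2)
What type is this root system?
A2

Compute the Cartan integers a_ij = 2(alpha_i, alpha_j)/(alpha_j, alpha_j); the resulting 2x2 Cartan matrix is
[[2, -1], [-1, 2]].
All simple roots have the same length, so the diagram is simply laced. The associated Dynkin diagram is a chain of 2 nodes with single edges (A_2), so the type is A_2 (the algebra sl(3)).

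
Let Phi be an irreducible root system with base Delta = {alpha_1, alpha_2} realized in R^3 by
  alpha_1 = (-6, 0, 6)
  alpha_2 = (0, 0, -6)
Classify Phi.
Compute the Cartan integers a_ij = 2(alpha_i, alpha_j)/(alpha_j, alpha_j); the resulting 2x2 Cartan matrix is
[[2, -2], [-1, 2]].
The roots have two lengths (squared-length ratio 2:1); the short ones are alpha_{2}. The associated Dynkin diagram is a chain of 2 nodes with a double edge at one end; the terminal node there is the unique short simple root (B_2), so the type is B_2 (the algebra so(5)).

B2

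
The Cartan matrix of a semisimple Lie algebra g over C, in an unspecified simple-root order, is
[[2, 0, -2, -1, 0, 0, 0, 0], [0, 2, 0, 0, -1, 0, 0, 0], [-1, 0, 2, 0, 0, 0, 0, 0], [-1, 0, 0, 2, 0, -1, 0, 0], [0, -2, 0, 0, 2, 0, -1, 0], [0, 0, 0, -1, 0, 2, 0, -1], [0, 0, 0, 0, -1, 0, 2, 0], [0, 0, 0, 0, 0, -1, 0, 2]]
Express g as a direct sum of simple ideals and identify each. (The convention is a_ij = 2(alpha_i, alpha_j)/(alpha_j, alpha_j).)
B_3 (so(7)) ⊕ B_5 (so(11))

The diagram associated to this matrix has two connected components: the simple roots {alpha_2, alpha_5, alpha_7} form a chain of 3 nodes with a double edge at one end; the terminal node there is the unique short simple root (B_3), and {alpha_1, alpha_3, alpha_4, alpha_6, alpha_8} form a chain of 5 nodes with a double edge at one end; the terminal node there is the unique short simple root (B_5). A semisimple Lie algebra decomposes uniquely as the direct sum of simple ideals, one per connected component of its Dynkin diagram, so g ≅ B_3 ⊕ B_5 (dimension 21 + 55 = 76).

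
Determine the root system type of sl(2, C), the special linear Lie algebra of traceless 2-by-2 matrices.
This is sl(2), which has dimension 2^2 - 1 = 3 and rank 2 - 1 = 1 (a Cartan subalgebra is the diagonal traceless matrices). In the classification of classical Lie algebras, the special linear algebra sl(n+1) has type A_n; here n = 1, so the Dynkin diagram is a chain of 1 nodes with single edges (A_1). Hence the type is A_1.

A_1 (sl(2))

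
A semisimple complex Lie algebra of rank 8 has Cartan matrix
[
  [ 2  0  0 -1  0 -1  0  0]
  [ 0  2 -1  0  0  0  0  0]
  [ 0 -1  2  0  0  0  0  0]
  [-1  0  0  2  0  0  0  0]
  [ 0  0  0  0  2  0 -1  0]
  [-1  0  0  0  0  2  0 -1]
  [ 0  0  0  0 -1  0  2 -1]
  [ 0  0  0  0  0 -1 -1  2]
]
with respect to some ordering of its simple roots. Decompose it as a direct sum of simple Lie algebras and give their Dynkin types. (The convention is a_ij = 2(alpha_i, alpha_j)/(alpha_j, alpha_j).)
A2 + A6

The diagram associated to this matrix has two connected components: the simple roots {alpha_2, alpha_3} form a chain of 2 nodes with single edges (A_2), and {alpha_1, alpha_4, alpha_5, alpha_6, alpha_7, alpha_8} form a chain of 6 nodes with single edges (A_6). A semisimple Lie algebra decomposes uniquely as the direct sum of simple ideals, one per connected component of its Dynkin diagram, so g ≅ A_2 ⊕ A_6 (dimension 8 + 48 = 56).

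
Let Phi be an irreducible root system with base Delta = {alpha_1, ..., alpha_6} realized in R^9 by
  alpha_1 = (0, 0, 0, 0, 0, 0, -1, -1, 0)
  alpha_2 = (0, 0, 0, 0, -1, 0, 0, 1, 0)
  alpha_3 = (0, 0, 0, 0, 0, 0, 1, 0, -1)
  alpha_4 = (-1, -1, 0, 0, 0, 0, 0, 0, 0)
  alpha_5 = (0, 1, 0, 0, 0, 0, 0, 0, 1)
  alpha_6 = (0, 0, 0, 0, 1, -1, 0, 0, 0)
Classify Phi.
A_6

Compute the Cartan integers a_ij = 2(alpha_i, alpha_j)/(alpha_j, alpha_j); the resulting 6x6 Cartan matrix is
[[2, -1, -1, 0, 0, 0], [-1, 2, 0, 0, 0, -1], [-1, 0, 2, 0, -1, 0], [0, 0, 0, 2, -1, 0], [0, 0, -1, -1, 2, 0], [0, -1, 0, 0, 0, 2]].
All simple roots have the same length, so the diagram is simply laced. The associated Dynkin diagram is a chain of 6 nodes with single edges (A_6), so the type is A_6 (the algebra sl(7)).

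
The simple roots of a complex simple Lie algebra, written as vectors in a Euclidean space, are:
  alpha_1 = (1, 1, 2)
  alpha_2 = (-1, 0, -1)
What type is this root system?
Compute the Cartan integers a_ij = 2(alpha_i, alpha_j)/(alpha_j, alpha_j); the resulting 2x2 Cartan matrix is
[[2, -3], [-1, 2]].
The roots have two lengths (squared-length ratio 3:1); the short ones are alpha_{2}. The associated Dynkin diagram is two nodes joined by a triple edge (G_2), so the type is G_2.

G2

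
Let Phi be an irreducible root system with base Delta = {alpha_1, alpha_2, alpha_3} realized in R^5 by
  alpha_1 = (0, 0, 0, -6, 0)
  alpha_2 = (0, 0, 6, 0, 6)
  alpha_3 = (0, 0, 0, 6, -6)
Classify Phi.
Compute the Cartan integers a_ij = 2(alpha_i, alpha_j)/(alpha_j, alpha_j); the resulting 3x3 Cartan matrix is
[[2, 0, -1], [0, 2, -1], [-2, -1, 2]].
The roots have two lengths (squared-length ratio 2:1); the short ones are alpha_{1}. The associated Dynkin diagram is a chain of 3 nodes with a double edge at one end; the terminal node there is the unique short simple root (B_3), so the type is B_3 (the algebra so(7)).

B_3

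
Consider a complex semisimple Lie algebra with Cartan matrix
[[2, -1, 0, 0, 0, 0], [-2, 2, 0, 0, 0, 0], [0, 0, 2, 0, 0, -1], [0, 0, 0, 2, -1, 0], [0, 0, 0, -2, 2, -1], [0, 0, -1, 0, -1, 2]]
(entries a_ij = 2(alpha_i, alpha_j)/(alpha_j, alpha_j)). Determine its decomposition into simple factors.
B2 + B4

The diagram associated to this matrix has two connected components: the simple roots {alpha_1, alpha_2} form a chain of 2 nodes with a double edge at one end; the terminal node there is the unique short simple root (B_2), and {alpha_3, alpha_4, alpha_5, alpha_6} form a chain of 4 nodes with a double edge at one end; the terminal node there is the unique short simple root (B_4). A semisimple Lie algebra decomposes uniquely as the direct sum of simple ideals, one per connected component of its Dynkin diagram, so g ≅ B_2 ⊕ B_4 (dimension 10 + 36 = 46).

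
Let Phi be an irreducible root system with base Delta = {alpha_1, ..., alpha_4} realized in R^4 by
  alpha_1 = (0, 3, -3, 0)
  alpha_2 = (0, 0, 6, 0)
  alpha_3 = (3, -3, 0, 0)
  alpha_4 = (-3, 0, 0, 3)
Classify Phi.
C4

Compute the Cartan integers a_ij = 2(alpha_i, alpha_j)/(alpha_j, alpha_j); the resulting 4x4 Cartan matrix is
[[2, -1, -1, 0], [-2, 2, 0, 0], [-1, 0, 2, -1], [0, 0, -1, 2]].
The roots have two lengths (squared-length ratio 2:1); the short ones are alpha_{1,3,4}. The associated Dynkin diagram is a chain of 4 nodes with a double edge at one end; the terminal node there is the unique long simple root (C_4), so the type is C_4 (the algebra sp(8)).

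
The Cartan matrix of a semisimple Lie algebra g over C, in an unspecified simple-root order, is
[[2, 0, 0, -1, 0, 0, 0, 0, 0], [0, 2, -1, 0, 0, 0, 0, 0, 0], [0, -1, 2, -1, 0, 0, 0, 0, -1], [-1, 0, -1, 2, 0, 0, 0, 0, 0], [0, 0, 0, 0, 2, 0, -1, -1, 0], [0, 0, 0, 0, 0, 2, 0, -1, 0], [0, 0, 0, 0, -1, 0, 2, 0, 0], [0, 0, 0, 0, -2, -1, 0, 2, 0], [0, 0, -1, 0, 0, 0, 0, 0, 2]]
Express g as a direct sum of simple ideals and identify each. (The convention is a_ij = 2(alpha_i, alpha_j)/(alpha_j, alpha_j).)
type D_5 ⊕ type F_4

The diagram associated to this matrix has two connected components: the simple roots {alpha_1, alpha_2, alpha_3, alpha_4, alpha_9} form a chain of 3 nodes with a fork of two nodes at one end (D_5), and {alpha_5, alpha_6, alpha_7, alpha_8} form a chain of 4 nodes with a double edge between the middle two (F_4). A semisimple Lie algebra decomposes uniquely as the direct sum of simple ideals, one per connected component of its Dynkin diagram, so g ≅ D_5 ⊕ F_4 (dimension 45 + 52 = 97).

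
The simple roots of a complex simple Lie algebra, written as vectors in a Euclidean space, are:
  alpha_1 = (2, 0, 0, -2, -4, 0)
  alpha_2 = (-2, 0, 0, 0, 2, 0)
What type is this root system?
type G_2

Compute the Cartan integers a_ij = 2(alpha_i, alpha_j)/(alpha_j, alpha_j); the resulting 2x2 Cartan matrix is
[[2, -3], [-1, 2]].
The roots have two lengths (squared-length ratio 3:1); the short ones are alpha_{2}. The associated Dynkin diagram is two nodes joined by a triple edge (G_2), so the type is G_2.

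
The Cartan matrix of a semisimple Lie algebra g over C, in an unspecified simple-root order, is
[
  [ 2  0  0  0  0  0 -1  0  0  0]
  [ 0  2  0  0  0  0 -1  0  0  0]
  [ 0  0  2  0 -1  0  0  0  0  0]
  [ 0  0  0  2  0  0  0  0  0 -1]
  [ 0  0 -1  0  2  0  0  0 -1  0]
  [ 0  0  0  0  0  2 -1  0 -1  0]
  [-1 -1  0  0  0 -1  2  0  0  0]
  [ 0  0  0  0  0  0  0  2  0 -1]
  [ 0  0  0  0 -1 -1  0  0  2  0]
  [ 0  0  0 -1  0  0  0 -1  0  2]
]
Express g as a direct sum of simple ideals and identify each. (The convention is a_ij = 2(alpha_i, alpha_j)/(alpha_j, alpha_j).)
A_3 (sl(4)) + D_7 (so(14))

The diagram associated to this matrix has two connected components: the simple roots {alpha_4, alpha_8, alpha_10} form a chain of 3 nodes with single edges (A_3), and {alpha_1, alpha_2, alpha_3, alpha_5, alpha_6, alpha_7, alpha_9} form a chain of 5 nodes with a fork of two nodes at one end (D_7). A semisimple Lie algebra decomposes uniquely as the direct sum of simple ideals, one per connected component of its Dynkin diagram, so g ≅ A_3 ⊕ D_7 (dimension 15 + 91 = 106).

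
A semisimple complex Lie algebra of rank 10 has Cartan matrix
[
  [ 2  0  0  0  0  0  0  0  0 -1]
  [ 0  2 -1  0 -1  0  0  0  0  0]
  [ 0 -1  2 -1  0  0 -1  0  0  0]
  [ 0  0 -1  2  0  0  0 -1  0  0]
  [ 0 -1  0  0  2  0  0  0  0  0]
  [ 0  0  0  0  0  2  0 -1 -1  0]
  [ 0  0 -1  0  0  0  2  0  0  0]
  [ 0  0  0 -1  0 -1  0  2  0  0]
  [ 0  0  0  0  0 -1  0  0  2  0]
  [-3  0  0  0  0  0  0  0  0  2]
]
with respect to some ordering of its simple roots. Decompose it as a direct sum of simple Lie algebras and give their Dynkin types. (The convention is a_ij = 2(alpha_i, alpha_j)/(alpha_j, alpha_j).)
The diagram associated to this matrix has two connected components: the simple roots {alpha_2, alpha_3, alpha_4, alpha_5, alpha_6, alpha_7, alpha_8, alpha_9} form a chain of 7 nodes with one extra node attached to the third node from one end (E_8), and {alpha_1, alpha_10} form two nodes joined by a triple edge (G_2). A semisimple Lie algebra decomposes uniquely as the direct sum of simple ideals, one per connected component of its Dynkin diagram, so g ≅ E_8 ⊕ G_2 (dimension 248 + 14 = 262).

type E_8 ⊕ type G_2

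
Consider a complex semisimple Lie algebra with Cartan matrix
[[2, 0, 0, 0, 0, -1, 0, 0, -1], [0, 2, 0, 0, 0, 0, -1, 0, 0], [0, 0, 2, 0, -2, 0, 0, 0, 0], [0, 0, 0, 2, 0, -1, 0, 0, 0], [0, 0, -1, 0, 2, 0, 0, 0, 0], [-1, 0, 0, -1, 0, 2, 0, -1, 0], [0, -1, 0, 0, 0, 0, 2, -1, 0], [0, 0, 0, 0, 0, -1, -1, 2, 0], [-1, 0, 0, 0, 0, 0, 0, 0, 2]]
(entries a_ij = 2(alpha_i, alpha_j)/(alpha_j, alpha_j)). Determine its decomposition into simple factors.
The diagram associated to this matrix has two connected components: the simple roots {alpha_3, alpha_5} form a chain of 2 nodes with a double edge at one end; the terminal node there is the unique short simple root (B_2), and {alpha_1, alpha_2, alpha_4, alpha_6, alpha_7, alpha_8, alpha_9} form a chain of 6 nodes with one extra node attached to the third node from one end (E_7). A semisimple Lie algebra decomposes uniquely as the direct sum of simple ideals, one per connected component of its Dynkin diagram, so g ≅ B_2 ⊕ E_7 (dimension 10 + 133 = 143).

B_2 (so(5)) ⊕ E_7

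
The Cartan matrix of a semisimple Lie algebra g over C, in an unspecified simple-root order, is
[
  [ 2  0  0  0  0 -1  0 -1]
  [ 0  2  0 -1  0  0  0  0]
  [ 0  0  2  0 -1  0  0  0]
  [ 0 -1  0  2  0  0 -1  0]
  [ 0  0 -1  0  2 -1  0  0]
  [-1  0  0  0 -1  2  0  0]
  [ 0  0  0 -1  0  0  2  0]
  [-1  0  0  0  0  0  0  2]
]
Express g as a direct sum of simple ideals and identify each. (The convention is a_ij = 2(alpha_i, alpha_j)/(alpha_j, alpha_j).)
The diagram associated to this matrix has two connected components: the simple roots {alpha_2, alpha_4, alpha_7} form a chain of 3 nodes with single edges (A_3), and {alpha_1, alpha_3, alpha_5, alpha_6, alpha_8} form a chain of 5 nodes with single edges (A_5). A semisimple Lie algebra decomposes uniquely as the direct sum of simple ideals, one per connected component of its Dynkin diagram, so g ≅ A_3 ⊕ A_5 (dimension 15 + 35 = 50).

type A_3 + type A_5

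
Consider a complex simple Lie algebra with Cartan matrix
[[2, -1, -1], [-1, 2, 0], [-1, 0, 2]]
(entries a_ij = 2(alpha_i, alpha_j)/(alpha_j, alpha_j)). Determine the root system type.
A_3 (sl(4))

The matrix has rank 3 with 2's on the diagonal. Reading the off-diagonal entries as Dynkin edges (a single edge where a_ij = a_ji = -1; a double or triple edge where a_ij * a_ji = 2 or 3), the diagram is a chain of 3 nodes with single edges (A_3). One simple-root ordering that puts it in standard form is (alpha_3, alpha_1, alpha_2). So the algebra is type A_3, i.e. sl(4).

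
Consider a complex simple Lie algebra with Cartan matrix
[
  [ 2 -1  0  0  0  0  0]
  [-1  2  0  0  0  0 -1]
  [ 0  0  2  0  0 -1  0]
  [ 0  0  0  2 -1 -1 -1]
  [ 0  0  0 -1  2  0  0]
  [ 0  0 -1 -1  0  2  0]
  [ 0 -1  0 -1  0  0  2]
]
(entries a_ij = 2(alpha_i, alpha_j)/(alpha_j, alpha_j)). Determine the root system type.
The matrix has rank 7 with 2's on the diagonal. Reading the off-diagonal entries as Dynkin edges (a single edge where a_ij = a_ji = -1; a double or triple edge where a_ij * a_ji = 2 or 3), the diagram is a chain of 6 nodes with one extra node attached to the third node from one end (E_7). One simple-root ordering that puts it in standard form is (alpha_3, alpha_5, alpha_6, alpha_4, alpha_7, alpha_2, alpha_1). So the algebra is type E_7.

E_7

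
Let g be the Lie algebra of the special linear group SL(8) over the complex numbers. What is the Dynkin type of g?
type A_7

This is sl(8), which has dimension 8^2 - 1 = 63 and rank 8 - 1 = 7 (a Cartan subalgebra is the diagonal traceless matrices). In the classification of classical Lie algebras, the special linear algebra sl(n+1) has type A_n; here n = 7, so the Dynkin diagram is a chain of 7 nodes with single edges (A_7). Hence the type is A_7.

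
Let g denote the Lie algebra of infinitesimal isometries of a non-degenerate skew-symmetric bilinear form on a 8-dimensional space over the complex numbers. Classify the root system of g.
This is sp(8), which has dimension 8(8+1)/2 = 36 and rank 8/2 = 4. In the classification of classical Lie algebras, the symplectic algebra sp(2n) has type C_n; here n = 4, so the Dynkin diagram is a chain of 4 nodes with a double edge at one end; the terminal node there is the unique long simple root (C_4). Hence the type is C_4.

C_4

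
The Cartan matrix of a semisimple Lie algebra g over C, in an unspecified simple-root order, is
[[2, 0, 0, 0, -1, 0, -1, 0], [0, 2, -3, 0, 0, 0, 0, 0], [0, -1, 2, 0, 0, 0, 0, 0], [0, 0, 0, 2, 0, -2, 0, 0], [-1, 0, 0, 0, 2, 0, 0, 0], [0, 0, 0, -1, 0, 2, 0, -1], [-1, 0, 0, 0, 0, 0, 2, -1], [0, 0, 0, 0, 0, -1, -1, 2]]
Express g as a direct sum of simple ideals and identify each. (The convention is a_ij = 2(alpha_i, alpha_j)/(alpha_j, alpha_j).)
type C_6 + type G_2

The diagram associated to this matrix has two connected components: the simple roots {alpha_1, alpha_4, alpha_5, alpha_6, alpha_7, alpha_8} form a chain of 6 nodes with a double edge at one end; the terminal node there is the unique long simple root (C_6), and {alpha_2, alpha_3} form two nodes joined by a triple edge (G_2). A semisimple Lie algebra decomposes uniquely as the direct sum of simple ideals, one per connected component of its Dynkin diagram, so g ≅ C_6 ⊕ G_2 (dimension 78 + 14 = 92).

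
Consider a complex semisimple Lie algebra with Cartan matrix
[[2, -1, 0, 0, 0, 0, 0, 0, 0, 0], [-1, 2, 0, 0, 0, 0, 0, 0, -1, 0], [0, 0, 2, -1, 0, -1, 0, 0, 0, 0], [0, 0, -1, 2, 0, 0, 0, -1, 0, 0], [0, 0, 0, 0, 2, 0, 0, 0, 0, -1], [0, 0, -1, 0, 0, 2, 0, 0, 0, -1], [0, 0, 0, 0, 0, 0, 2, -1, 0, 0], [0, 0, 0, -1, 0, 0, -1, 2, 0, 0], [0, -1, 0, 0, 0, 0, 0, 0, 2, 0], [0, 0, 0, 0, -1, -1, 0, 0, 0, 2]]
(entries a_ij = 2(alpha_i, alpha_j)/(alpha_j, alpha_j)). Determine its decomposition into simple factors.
A_3 ⊕ A_7

The diagram associated to this matrix has two connected components: the simple roots {alpha_1, alpha_2, alpha_9} form a chain of 3 nodes with single edges (A_3), and {alpha_3, alpha_4, alpha_5, alpha_6, alpha_7, alpha_8, alpha_10} form a chain of 7 nodes with single edges (A_7). A semisimple Lie algebra decomposes uniquely as the direct sum of simple ideals, one per connected component of its Dynkin diagram, so g ≅ A_3 ⊕ A_7 (dimension 15 + 63 = 78).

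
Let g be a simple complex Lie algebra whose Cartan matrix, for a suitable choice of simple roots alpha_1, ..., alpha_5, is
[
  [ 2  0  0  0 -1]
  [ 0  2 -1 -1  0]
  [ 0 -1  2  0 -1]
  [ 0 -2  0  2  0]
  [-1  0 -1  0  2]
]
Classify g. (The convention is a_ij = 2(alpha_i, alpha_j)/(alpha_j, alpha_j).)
C_5

The matrix has rank 5 with 2's on the diagonal. Reading the off-diagonal entries as Dynkin edges (a single edge where a_ij = a_ji = -1; a double or triple edge where a_ij * a_ji = 2 or 3), the diagram is a chain of 5 nodes with a double edge at one end; the terminal node there is the unique long simple root (C_5). One simple-root ordering that puts it in standard form is (alpha_1, alpha_5, alpha_3, alpha_2, alpha_4). So the algebra is type C_5, i.e. sp(10).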